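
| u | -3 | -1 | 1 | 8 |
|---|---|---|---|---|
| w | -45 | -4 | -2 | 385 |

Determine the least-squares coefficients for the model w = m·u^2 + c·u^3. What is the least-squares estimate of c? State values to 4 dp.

With design matrix M, MᵀM = [[4179, 32525]; [32525, 262875]] and Mᵀw = [24229, 198337]ᵀ.
Δ = 4179·262875 − 32525² = 40679000.
m = (24229·262875 − 32525·198337)/40679000 = -1634251/813580; c = (4179·198337 − 32525·24229)/40679000 = 20401049/20339500.

c = 1.0030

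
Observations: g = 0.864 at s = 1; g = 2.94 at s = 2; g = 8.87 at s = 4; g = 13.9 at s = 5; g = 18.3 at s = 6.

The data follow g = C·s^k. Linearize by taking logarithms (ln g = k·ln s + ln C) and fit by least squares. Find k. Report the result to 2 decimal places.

k = 1.70

Let Y = ln g. Fitting Y = k·ln s + ln C by least squares:
Σln s = 5.4806, Σ(ln s)² = 8.2030, Σln g = 8.6537, Σln s·ln g = 13.2177.
Equations: 8.2030·k + 5.4806·ln C = 13.2177;  5.4806·k + 5·ln C = 8.6537.
Slope k = (n·Σln s·ln g − Σln s·Σln g)/(n·Σ(ln s)² − (Σln s)²) = (5·13.2177 − 5.4806·8.6537)/10.9774 = 1.69991; ln C = (Σln g − k·Σln s)/n = -0.13258.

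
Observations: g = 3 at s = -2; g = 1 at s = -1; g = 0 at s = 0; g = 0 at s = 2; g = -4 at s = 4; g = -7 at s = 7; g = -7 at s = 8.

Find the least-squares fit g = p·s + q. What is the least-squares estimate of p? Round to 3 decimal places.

p = -1.003

The normal system AᵀA·[p, q]ᵀ = Aᵀg is [[138, 18]; [18, 7]]·[p, q]ᵀ = [-128, -14]ᵀ.
Eliminating q: 7·(row 1) − 18·(row 2) gives 642·p = 7·(-128) − 18·(-14) = -644, so p = -322/321.
Then q = ((-14) − 18·(-322/321))/7 = 62/107.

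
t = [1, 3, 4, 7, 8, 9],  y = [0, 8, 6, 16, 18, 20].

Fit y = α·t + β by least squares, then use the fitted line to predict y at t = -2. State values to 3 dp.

ŷ = -6.703

Entries of MᵀM: Σt·t = 220, Σt = 32, Σ1 = 6.
Right-hand side: Σt·y = 484, Σy = 68.
Determinant 220·6 − 32² = 296.
α = (484·6 − 32·68)/296 = 91/37; β = (220·68 − 32·484)/296 = -66/37.
At t = -2: ŷ = (91/37)·(-2) + (-66/37)·(1) = -248/37.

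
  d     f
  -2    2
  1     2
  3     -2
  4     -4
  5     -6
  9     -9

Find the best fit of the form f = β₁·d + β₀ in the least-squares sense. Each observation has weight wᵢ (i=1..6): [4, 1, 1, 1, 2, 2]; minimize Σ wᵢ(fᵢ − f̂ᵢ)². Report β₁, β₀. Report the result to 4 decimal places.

β₁ = -1.0498, β₀ = 0.3085

Entries of XᵀWX: Σwᵢ·d·d = 254, Σwᵢ·d = 28, Σwᵢ·1 = 11.
And Σwᵢ·d·f = -258, Σwᵢ·f = -26.
So XᵀWX·[β₁, β₀]ᵀ = XᵀWf: [[254, 28]; [28, 11]]·[β₁, β₀]ᵀ = [-258, -26]ᵀ.
Δ = 254·11 − 28² = 2010.
β₁ = ((-258)·11 − 28·(-26))/2010 = -211/201; β₀ = (254·(-26) − 28·(-258))/2010 = 62/201.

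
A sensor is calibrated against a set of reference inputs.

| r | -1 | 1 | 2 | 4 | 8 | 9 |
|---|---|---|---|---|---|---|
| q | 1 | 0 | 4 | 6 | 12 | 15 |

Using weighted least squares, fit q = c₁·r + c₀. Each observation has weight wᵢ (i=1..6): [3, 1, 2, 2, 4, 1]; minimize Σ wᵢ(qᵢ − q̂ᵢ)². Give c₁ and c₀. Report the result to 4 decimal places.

Setting ∂/∂c₁ … = 0 gives: 381·c₁ + 51·c₀ = 580;  51·c₁ + 13·c₀ = 86.
Eliminating c₀: 13·(row 1) − 51·(row 2) gives 2352·c₁ = 13·580 − 51·86 = 3154, so c₁ = 1577/1176.
Then c₀ = (86 − 51·(1577/1176))/13 = 531/392.

c₁ = 1.3410, c₀ = 1.3546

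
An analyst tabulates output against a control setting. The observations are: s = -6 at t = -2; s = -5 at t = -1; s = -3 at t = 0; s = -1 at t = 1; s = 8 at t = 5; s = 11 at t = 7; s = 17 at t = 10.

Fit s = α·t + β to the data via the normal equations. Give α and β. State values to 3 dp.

α = 1.978, β = -2.651

Sums needed: Σt·t = 180, Σt = 20, Σ1 = 7.
Right-hand side: Σt·s = 303, Σs = 21.
AᵀA·[α, β]ᵀ = Aᵀs becomes [[180, 20]; [20, 7]]·[α, β]ᵀ = [303, 21]ᵀ.
det = 180·7 − 20² = 860.
α = (303·7 − 20·21)/860 = 1701/860; β = (180·21 − 20·303)/860 = -114/43.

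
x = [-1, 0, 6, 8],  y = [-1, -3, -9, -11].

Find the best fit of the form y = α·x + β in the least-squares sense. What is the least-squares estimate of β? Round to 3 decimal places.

Compute the Gram sums: Σx·x = 101, Σx = 13, Σ1 = 4.
Moment sums: Σx·y = -141, Σy = -24.
Eliminating β: 4·(row 1) − 13·(row 2) gives 235·α = 4·(-141) − 13·(-24) = -252, so α = -252/235.
Then β = ((-24) − 13·(-252/235))/4 = -591/235.

β = -2.515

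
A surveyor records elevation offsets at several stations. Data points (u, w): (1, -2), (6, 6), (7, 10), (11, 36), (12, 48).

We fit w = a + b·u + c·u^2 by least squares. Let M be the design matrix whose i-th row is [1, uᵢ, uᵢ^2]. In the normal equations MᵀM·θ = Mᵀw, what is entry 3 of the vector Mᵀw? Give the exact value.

Entry 3 ↔ basis u^2, so (Mᵀw)_{3} = Σᵢ (u^2)·wᵢ = (1)·(-2) + (36)·(6) + (49)·(10) + (121)·(36) + (144)·(48) = 11972.

11972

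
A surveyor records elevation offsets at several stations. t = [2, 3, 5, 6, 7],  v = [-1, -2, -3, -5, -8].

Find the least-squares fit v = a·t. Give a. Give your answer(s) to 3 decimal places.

a = -0.886

The normal system MᵀM·[a]ᵀ = Mᵀv is [[123]]·[a]ᵀ = [-109]ᵀ.
Hence a = -109 / 123 ≈ -0.886179.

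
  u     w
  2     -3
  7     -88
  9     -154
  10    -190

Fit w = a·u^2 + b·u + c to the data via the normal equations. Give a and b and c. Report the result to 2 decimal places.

a = -2.11, b = 1.87, c = 1.78

Entries of MᵀM: Σu^2·u^2 = 18978, Σu^2·u = 2080, Σu^2 = 234, Σu·u = 234, Σu = 28, Σ1 = 4.
For Mᵀw: Σu^2·w = -35798, Σu·w = -3908, Σw = -435.
Normal equations: [[18978, 2080, 234]; [2080, 234, 28]; [234, 28, 4]]·[a, b, c]ᵀ = [-35798, -3908, -435]ᵀ.
Solving the 3×3 system (Gaussian elimination) gives a = -11873/5618, b = 5257/2809, c = 10015/5618.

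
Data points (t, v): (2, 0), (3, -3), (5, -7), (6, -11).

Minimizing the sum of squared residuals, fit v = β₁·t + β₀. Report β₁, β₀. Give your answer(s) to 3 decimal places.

β₁ = -2.600, β₀ = 5.150

Setting ∂/∂β₁ … = 0 gives: 74·β₁ + 16·β₀ = -110;  16·β₁ + 4·β₀ = -21.
Determinant 74·4 − 16² = 40.
β₁ = ((-110)·4 − 16·(-21))/40 = -13/5; β₀ = (74·(-21) − 16·(-110))/40 = 103/20.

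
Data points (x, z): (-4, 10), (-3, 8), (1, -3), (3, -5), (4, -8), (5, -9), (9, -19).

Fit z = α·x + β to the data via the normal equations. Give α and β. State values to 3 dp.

α = -2.197, β = 0.993

Sums needed: Σx·x = 157, Σx = 15, Σ1 = 7.
Right-hand side: Σx·z = -330, Σz = -26.
Normal equations: [[157, 15]; [15, 7]]·[α, β]ᵀ = [-330, -26]ᵀ.
det = 157·7 − 15² = 874.
α = ((-330)·7 − 15·(-26))/874 = -960/437; β = (157·(-26) − 15·(-330))/874 = 434/437.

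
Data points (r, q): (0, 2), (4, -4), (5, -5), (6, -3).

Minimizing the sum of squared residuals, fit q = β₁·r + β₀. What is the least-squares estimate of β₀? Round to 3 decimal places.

The normal system AᵀA·[β₁, β₀]ᵀ = Aᵀq is [[77, 15]; [15, 4]]·[β₁, β₀]ᵀ = [-59, -10]ᵀ.
Eliminating β₀: 4·(row 1) − 15·(row 2) gives 83·β₁ = 4·(-59) − 15·(-10) = -86, so β₁ = -86/83.
Then β₀ = ((-10) − 15·(-86/83))/4 = 115/83.

β₀ = 1.386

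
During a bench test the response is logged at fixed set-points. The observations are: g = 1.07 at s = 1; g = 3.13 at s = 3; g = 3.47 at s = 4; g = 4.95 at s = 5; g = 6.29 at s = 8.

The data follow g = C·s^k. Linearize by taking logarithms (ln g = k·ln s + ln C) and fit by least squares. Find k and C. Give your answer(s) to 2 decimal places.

Linearized form: ln g = k·ln s + ln C. From the 5 transformed points,
XᵀX = [[10.0431, 6.1738]; [6.1738, 5]], rhs = [9.3764, 5.8912]ᵀ  (here Σln s = 6.1738, Σ(ln s)² = 10.0431, Σln g = 5.8912, Σln s·ln g = 9.3764).
Solving (det = 12.1000): k = 0.86870, ln C = 0.10561, so C = exp(0.10561) = 1.11139.

k = 0.87, C = 1.11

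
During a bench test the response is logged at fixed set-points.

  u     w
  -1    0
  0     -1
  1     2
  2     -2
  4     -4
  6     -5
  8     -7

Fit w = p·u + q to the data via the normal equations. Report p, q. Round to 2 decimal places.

Entries of MᵀM: Σu·u = 122, Σu = 20, Σ1 = 7.
And Σu·w = -104, Σw = -17.
Normal equations: [[122, 20]; [20, 7]]·[p, q]ᵀ = [-104, -17]ᵀ.
det = 122·7 − 20² = 454.
p = ((-104)·7 − 20·(-17))/454 = -194/227; q = (122·(-17) − 20·(-104))/454 = 3/227.

p = -0.85, q = 0.01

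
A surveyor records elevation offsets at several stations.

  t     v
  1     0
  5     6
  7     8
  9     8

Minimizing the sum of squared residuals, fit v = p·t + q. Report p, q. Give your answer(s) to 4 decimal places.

p = 1.0571, q = -0.3143

With design matrix X, XᵀX = [[156, 22]; [22, 4]] and Xᵀv = [158, 22]ᵀ.
Δ = 156·4 − 22² = 140.
p = (158·4 − 22·22)/140 = 37/35; q = (156·22 − 22·158)/140 = -11/35.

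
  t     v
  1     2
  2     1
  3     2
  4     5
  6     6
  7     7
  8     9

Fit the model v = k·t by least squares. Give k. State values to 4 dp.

k = 1.0447

Entries of XᵀX: Σt·t = 179.
Moment sums: Σt·v = 187.
XᵀX·[k]ᵀ = Xᵀv becomes [[179]]·[k]ᵀ = [187]ᵀ.
Hence k = 187 / 179 ≈ 1.04469.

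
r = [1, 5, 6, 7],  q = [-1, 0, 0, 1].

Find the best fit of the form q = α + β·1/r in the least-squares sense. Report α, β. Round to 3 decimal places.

α = 0.624, β = -1.653

Sums needed: Σ1 = 4, Σ1/r = 317/210, Σ1/r·1/r = 47989/44100.
Right-hand side: Σq = 0, Σ1/r·q = -6/7.
So AᵀA·[α, β]ᵀ = Aᵀq: [[4, 317/210]; [317/210, 47989/44100]]·[α, β]ᵀ = [0, -6/7]ᵀ.
Δ = 4·(47989/44100) − (317/210)² = 10163/4900.
α = (0·(47989/44100) − (317/210)·(-6/7))/(10163/4900) = 6340/10163; β = (4·(-6/7) − (317/210)·0)/(10163/4900) = -16800/10163.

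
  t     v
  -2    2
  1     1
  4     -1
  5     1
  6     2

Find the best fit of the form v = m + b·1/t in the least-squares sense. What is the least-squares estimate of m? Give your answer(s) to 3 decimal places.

m = 1.165

With design matrix M, MᵀM = [[5, 67/60]; [67/60, 4969/3600]] and Mᵀv = [5, 17/60]ᵀ.
det = 5·(4969/3600) − (67/60)² = 5089/900.
m = (5·(4969/3600) − (67/60)·(17/60))/(5089/900) = 11853/10178; b = (5·(17/60) − (67/60)·5)/(5089/900) = -3750/5089.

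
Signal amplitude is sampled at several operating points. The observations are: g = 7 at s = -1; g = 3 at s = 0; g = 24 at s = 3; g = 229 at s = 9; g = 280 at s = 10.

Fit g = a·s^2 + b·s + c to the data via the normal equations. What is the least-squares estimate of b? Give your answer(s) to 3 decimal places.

b = -1.410

The normal equations are: 16643·a + 1755·b + 191·c = 46772;  1755·a + 191·b + 21·c = 4926;  191·a + 21·b + 5·c = 543.
(Σs^2·s^2 = 16643, Σs^2·s = 1755, Σs^2 = 191, Σs·s = 191, Σs = 21, Σ1 = 5, Σs^2·g = 46772, Σs·g = 4926, Σg = 543.)
Row-reducing yields a = 388213/132558, b = -62323/44186, c = 175666/66279.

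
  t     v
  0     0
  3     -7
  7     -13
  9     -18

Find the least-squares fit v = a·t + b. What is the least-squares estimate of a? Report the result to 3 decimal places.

a = -1.918

Normal-equation sums: Σt·t = 139, Σt = 19, Σ1 = 4.
And Σt·v = -274, Σv = -38.
Normal equations: [[139, 19]; [19, 4]]·[a, b]ᵀ = [-274, -38]ᵀ.
Δ = 139·4 − 19² = 195.
a = ((-274)·4 − 19·(-38))/195 = -374/195; b = (139·(-38) − 19·(-274))/195 = -76/195.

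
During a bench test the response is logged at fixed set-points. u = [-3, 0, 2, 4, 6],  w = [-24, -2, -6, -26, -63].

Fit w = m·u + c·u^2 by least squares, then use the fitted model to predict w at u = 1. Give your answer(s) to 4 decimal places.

ŵ = -0.3234

The normal equations are: 65·m + 261·c = -422;  261·m + 1649·c = -2924.
(Σu·u = 65, Σu·u^2 = 261, Σu^2·u^2 = 1649, Σu·w = -422, Σu^2·w = -2924.)
Δ = 65·1649 − 261² = 39064.
m = ((-422)·1649 − 261·(-2924))/39064 = 33643/19532; c = (65·(-2924) − 261·(-422))/39064 = -39959/19532.
At u = 1: ŵ = (33643/19532)·(1) + (-39959/19532)·(1) = -1579/4883.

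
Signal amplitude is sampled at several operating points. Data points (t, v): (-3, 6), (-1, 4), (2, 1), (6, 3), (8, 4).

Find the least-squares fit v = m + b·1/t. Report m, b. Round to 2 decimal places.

m = 3.39, b = -1.89

Compute the Gram sums: Σ1 = 5, Σ1/t = -13/24, Σ1/t·1/t = 809/576.
Right-hand side: Σv = 18, Σ1/t·v = -9/2.
XᵀX·[m, b]ᵀ = Xᵀv becomes [[5, -13/24]; [-13/24, 809/576]]·[m, b]ᵀ = [18, -9/2]ᵀ.
Eliminating b: (809/576)·(row 1) − (-13/24)·(row 2) gives (323/48)·m = (809/576)·18 − (-13/24)·(-9/2) = 731/32, so m = 129/38.
Then b = ((-9/2) − (-13/24)·(129/38))/(809/576) = -36/19.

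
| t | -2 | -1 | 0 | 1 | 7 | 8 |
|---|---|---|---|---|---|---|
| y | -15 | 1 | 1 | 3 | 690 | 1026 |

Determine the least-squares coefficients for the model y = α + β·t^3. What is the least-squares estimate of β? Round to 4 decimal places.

With design matrix X, XᵀX = [[6, 847]; [847, 379859]] and Xᵀy = [1706, 762104]ᵀ.
Determinant 6·379859 − 847² = 1561745.
α = (1706·379859 − 847·762104)/1561745 = 2537366/1561745; β = (6·762104 − 847·1706)/1561745 = 3127642/1561745.

β = 2.0027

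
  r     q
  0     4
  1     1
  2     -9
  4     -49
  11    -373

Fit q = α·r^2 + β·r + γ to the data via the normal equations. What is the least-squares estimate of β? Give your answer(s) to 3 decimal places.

β = -1.196

With design matrix X, XᵀX = [[14914, 1404, 142]; [1404, 142, 18]; [142, 18, 5]] and Xᵀq = [-45952, -4316, -426]ᵀ.
Inverting the 3×3 Gram matrix, [α, β, γ]ᵀ = [-161714/53671, -64196/53671, 251014/53671]ᵀ.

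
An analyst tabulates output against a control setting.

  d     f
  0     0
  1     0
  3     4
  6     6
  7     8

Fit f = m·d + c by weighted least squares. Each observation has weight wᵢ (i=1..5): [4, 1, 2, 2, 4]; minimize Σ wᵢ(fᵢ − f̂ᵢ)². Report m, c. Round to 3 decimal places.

MᵀWM·[m, c]ᵀ = MᵀWf reads: 287·m + 47·c = 320;  47·m + 13·c = 52.
Eliminating c: 13·(row 1) − 47·(row 2) gives 1522·m = 13·320 − 47·52 = 1716, so m = 858/761.
Then c = (52 − 47·(858/761))/13 = -58/761.

m = 1.127, c = -0.076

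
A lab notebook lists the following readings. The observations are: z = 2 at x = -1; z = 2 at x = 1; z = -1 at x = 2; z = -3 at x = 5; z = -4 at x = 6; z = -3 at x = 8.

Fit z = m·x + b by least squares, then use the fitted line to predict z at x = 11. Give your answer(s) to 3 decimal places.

ẑ = -6.449

Normal-equation sums: Σx·x = 131, Σx = 21, Σ1 = 6.
And Σx·z = -65, Σz = -7.
MᵀM·[m, b]ᵀ = Mᵀz becomes [[131, 21]; [21, 6]]·[m, b]ᵀ = [-65, -7]ᵀ.
Eliminating b: 6·(row 1) − 21·(row 2) gives 345·m = 6·(-65) − 21·(-7) = -243, so m = -81/115.
Then b = ((-7) − 21·(-81/115))/6 = 448/345.
At x = 11: ẑ = (-81/115)·(11) + (448/345)·(1) = -445/69.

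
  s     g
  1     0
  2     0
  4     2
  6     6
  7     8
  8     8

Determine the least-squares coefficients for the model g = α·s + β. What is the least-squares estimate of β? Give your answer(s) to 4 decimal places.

β = -2.1695

Forming MᵀM = [[170, 28]; [28, 6]] and Mᵀg = [164, 24]ᵀ gives MᵀM·[α, β]ᵀ = Mᵀg.
Determinant 170·6 − 28² = 236.
α = (164·6 − 28·24)/236 = 78/59; β = (170·24 − 28·164)/236 = -128/59.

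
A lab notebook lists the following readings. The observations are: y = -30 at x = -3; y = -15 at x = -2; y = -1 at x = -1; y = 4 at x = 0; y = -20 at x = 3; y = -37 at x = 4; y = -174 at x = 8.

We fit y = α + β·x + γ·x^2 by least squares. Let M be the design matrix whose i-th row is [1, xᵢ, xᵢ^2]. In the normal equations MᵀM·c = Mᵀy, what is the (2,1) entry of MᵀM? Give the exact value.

9

Row 2 ↔ basis x, column 1 ↔ basis 1, so (MᵀM)_{2,1} = Σᵢ x = (-3)·(1) + (-2)·(1) + (-1)·(1) + (0)·(1) + (3)·(1) + (4)·(1) + (8)·(1) = 9.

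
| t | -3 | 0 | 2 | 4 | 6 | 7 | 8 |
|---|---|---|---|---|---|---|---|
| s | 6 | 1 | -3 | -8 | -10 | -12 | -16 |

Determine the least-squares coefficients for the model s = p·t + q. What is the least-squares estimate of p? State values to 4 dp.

p = -1.9224

From the data, Σt·t = 178, Σt = 24, Σ1 = 7.
And Σt·s = -328, Σs = -42.
Normal equations: [[178, 24]; [24, 7]]·[p, q]ᵀ = [-328, -42]ᵀ.
Δ = 178·7 − 24² = 670.
p = ((-328)·7 − 24·(-42))/670 = -644/335; q = (178·(-42) − 24·(-328))/670 = 198/335.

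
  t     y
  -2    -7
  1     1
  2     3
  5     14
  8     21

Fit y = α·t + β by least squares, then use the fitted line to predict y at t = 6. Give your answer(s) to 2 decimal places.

The normal system MᵀM·[α, β]ᵀ = Mᵀy is [[98, 14]; [14, 5]]·[α, β]ᵀ = [259, 32]ᵀ.
Determinant 98·5 − 14² = 294.
α = (259·5 − 14·32)/294 = 121/42; β = (98·32 − 14·259)/294 = -5/3.
At t = 6: ŷ = (121/42)·(6) + (-5/3)·(1) = 328/21.

ŷ = 15.62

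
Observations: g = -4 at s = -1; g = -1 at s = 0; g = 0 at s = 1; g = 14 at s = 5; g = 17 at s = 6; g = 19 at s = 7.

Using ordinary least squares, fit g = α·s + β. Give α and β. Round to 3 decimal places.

α = 3.000, β = -1.500

Setting ∂/∂α … = 0 gives: 112·α + 18·β = 309;  18·α + 6·β = 45.
(Σs·s = 112, Σs = 18, Σ1 = 6, Σs·g = 309, Σg = 45.)
Eliminating β: 6·(row 1) − 18·(row 2) gives 348·α = 6·309 − 18·45 = 1044, so α = 3.
Then β = (45 − 18·3)/6 = -3/2.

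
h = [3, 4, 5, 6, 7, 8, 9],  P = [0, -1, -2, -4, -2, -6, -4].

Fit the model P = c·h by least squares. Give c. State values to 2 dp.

c = -0.49

The normal system XᵀX·[c]ᵀ = XᵀP is [[280]]·[c]ᵀ = [-136]ᵀ.
c = (-136)/280 = -0.485714.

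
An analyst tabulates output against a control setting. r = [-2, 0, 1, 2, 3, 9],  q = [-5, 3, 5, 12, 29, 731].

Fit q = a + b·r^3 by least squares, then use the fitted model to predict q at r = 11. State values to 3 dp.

q̂ = 1331.939

Normal-equation sums: Σ1 = 6, Σr^3 = 757, Σr^3·r^3 = 532299.
And Σq = 775, Σr^3·q = 533823.
So MᵀM·[a, b]ᵀ = Mᵀq: [[6, 757]; [757, 532299]]·[a, b]ᵀ = [775, 533823]ᵀ.
Determinant 6·532299 − 757² = 2620745.
a = (775·532299 − 757·533823)/2620745 = 8427714/2620745; b = (6·533823 − 757·775)/2620745 = 2616263/2620745.
At r = 11: q̂ = (8427714/2620745)·(1) + (2616263/2620745)·(1331) = 3490673767/2620745.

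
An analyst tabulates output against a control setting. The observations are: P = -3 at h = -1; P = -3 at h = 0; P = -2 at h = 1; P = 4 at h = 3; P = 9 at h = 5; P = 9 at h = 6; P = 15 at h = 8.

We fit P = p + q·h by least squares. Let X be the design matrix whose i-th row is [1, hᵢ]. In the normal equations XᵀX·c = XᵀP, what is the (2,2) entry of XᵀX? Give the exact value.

136

Row 2 ↔ basis h, column 2 ↔ basis h, so (XᵀX)_{2,2} = Σᵢ (h)·(h) = (-1)·(-1) + (0)·(0) + (1)·(1) + (3)·(3) + (5)·(5) + (6)·(6) + (8)·(8) = 136.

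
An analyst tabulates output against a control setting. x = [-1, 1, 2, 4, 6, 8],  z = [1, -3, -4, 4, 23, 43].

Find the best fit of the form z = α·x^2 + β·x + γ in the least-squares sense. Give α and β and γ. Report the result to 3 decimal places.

α = 0.993, β = -2.127, γ = -2.423

Forming AᵀA = [[5666, 800, 122]; [800, 122, 20]; [122, 20, 6]] and Aᵀz = [3626, 486, 64]ᵀ gives AᵀA·[α, β, γ]ᵀ = Aᵀz.
Inverting the 3×3 Gram matrix, [α, β, γ]ᵀ = [16037/16158, -17188/8079, -13049/5386]ᵀ.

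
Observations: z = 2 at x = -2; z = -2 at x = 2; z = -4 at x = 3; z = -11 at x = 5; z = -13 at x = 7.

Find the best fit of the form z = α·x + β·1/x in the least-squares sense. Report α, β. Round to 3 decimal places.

α = -2.064, β = 4.361

From the data, Σx·x = 91, Σx·1/x = 5, Σ1/x·1/x = 14807/22050.
Moment sums: Σx·z = -166, Σ1/x·z = -776/105.
MᵀM·[α, β]ᵀ = Mᵀz becomes [[91, 5]; [5, 14807/22050]]·[α, β]ᵀ = [-166, -776/105]ᵀ.
Eliminating β: (14807/22050)·(row 1) − 5·(row 2) gives (113741/3150)·α = (14807/22050)·(-166) − 5·(-776/105) = -821581/11025, so α = -1643162/796187.
Then β = ((-776/105) − 5·(-1643162/796187))/(14807/22050) = 496020/113741.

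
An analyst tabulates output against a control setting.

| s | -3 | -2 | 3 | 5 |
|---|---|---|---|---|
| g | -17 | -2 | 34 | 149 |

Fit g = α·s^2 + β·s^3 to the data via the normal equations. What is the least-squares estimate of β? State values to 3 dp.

β = 0.977

Normal-equation sums: Σs^2·s^2 = 803, Σs^2·s^3 = 3093, Σs^3·s^3 = 17147.
Moment sums: Σs^2·g = 3870, Σs^3·g = 20018.
AᵀA·[α, β]ᵀ = Aᵀg becomes [[803, 3093]; [3093, 17147]]·[α, β]ᵀ = [3870, 20018]ᵀ.
Δ = 803·17147 − 3093² = 4202392.
α = (3870·17147 − 3093·20018)/4202392 = 555402/525299; β = (803·20018 − 3093·3870)/4202392 = 513068/525299.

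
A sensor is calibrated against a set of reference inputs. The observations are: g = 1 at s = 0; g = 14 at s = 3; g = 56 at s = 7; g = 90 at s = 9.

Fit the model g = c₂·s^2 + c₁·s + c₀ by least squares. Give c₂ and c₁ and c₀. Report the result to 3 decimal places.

Compute the Gram sums: Σs^2·s^2 = 9043, Σs^2·s = 1099, Σs^2 = 139, Σs·s = 139, Σs = 19, Σ1 = 4.
Moment sums: Σs^2·g = 10160, Σs·g = 1244, Σg = 161.
So AᵀA·[c₂, c₁, c₀]ᵀ = Aᵀg: [[9043, 1099, 139]; [1099, 139, 19]; [139, 19, 4]]·[c₂, c₁, c₀]ᵀ = [10160, 1244, 161]ᵀ.
Row-reducing yields c₂ = 21/22, c₁ = 1773/1430, c₀ = 851/715.

c₂ = 0.955, c₁ = 1.240, c₀ = 1.190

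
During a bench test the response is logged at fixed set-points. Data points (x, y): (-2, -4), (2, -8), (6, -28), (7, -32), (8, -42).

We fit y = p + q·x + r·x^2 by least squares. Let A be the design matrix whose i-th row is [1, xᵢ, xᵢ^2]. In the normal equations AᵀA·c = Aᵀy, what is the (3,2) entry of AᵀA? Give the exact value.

Row 3 ↔ basis x^2, column 2 ↔ basis x, so (AᵀA)_{3,2} = Σᵢ (x^2)·(x) = (4)·(-2) + (4)·(2) + (36)·(6) + (49)·(7) + (64)·(8) = 1071.

1071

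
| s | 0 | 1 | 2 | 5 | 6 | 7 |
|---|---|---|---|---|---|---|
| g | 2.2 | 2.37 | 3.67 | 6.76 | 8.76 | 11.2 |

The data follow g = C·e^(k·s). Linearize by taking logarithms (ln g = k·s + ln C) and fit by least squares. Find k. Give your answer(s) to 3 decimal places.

Linearized form: ln g = k·s + ln C. From the 6 transformed points,
Σs = 21.0000, Σ(s)² = 115.0000, Σln g = 9.4487, Σs·ln g = 42.9510.
Equations: 115.0000·k + 21.0000·ln C = 42.9510;  21.0000·k + 6·ln C = 9.4487.
Solving (det = 249.0000): k = 0.23809, ln C = 0.74147.

k = 0.238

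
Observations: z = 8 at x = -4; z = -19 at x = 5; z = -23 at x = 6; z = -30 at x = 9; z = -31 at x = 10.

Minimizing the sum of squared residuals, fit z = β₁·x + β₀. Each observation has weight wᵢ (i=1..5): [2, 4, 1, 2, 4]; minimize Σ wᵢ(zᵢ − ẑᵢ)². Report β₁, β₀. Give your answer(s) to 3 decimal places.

β₁ = -2.804, β₀ = -4.146

Setting ∂/∂β₁ … = 0 gives: 730·β₁ + 76·β₀ = -2362;  76·β₁ + 13·β₀ = -267.
(Σwᵢ·x·x = 730, Σwᵢ·x = 76, Σwᵢ·1 = 13, Σwᵢ·x·z = -2362, Σwᵢ·z = -267.)
Eliminating β₀: 13·(row 1) − 76·(row 2) gives 3714·β₁ = 13·(-2362) − 76·(-267) = -10414, so β₁ = -5207/1857.
Then β₀ = ((-267) − 76·(-5207/1857))/13 = -7699/1857.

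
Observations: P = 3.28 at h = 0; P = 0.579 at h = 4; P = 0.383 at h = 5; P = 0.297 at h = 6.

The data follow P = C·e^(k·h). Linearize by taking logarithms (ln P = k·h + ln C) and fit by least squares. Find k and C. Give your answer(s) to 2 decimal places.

k = -0.41, C = 3.18

With ln Pᵢ as the transformed response and hᵢ as the regressor:
XᵀX = [[77.0000, 15.0000]; [15.0000, 4]], rhs = [-14.2686, -1.5324]ᵀ  (here Σh = 15.0000, Σ(h)² = 77.0000, Σln P = -1.5324, Σh·ln P = -14.2686).
Slope k = (n·Σh·ln P − Σh·Σln P)/(n·Σ(h)² − (Σh)²) = (4·-14.2686 − 15.0000·-1.5324)/83.0000 = -0.41071; ln C = (Σln P − k·Σh)/n = 1.15707, so C = exp(1.15707) = 3.18061.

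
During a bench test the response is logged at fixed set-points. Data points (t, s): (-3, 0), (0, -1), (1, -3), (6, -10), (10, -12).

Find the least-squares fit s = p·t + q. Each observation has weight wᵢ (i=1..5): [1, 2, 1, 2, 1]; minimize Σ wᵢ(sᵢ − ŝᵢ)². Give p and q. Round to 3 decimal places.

Compute the Gram sums: Σwᵢ·t·t = 182, Σwᵢ·t = 20, Σwᵢ·1 = 7.
Right-hand side: Σwᵢ·t·s = -243, Σwᵢ·s = -37.
Δ = 182·7 − 20² = 874.
p = ((-243)·7 − 20·(-37))/874 = -961/874; q = (182·(-37) − 20·(-243))/874 = -937/437.

p = -1.100, q = -2.144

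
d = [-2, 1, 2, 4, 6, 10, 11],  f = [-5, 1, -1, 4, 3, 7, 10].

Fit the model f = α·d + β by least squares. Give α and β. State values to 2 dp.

Forming XᵀX = [[282, 32]; [32, 7]] and Xᵀf = [223, 19]ᵀ gives XᵀX·[α, β]ᵀ = Xᵀf.
det = 282·7 − 32² = 950.
α = (223·7 − 32·19)/950 = 953/950; β = (282·19 − 32·223)/950 = -889/475.

α = 1.00, β = -1.87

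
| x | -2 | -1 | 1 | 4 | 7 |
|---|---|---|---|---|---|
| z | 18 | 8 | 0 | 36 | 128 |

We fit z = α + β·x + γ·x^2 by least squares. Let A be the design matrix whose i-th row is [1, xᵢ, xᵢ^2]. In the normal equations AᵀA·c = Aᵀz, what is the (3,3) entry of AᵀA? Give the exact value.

Row 3 ↔ basis x^2, column 3 ↔ basis x^2, so (AᵀA)_{3,3} = Σᵢ (x^2)·(x^2) = (4)·(4) + (1)·(1) + (1)·(1) + (16)·(16) + (49)·(49) = 2675.

2675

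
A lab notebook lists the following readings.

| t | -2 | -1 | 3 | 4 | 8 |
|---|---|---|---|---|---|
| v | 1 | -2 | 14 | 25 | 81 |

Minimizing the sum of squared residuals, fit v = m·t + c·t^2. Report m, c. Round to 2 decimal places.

Sums needed: Σt·t = 94, Σt·t^2 = 594, Σt^2·t^2 = 4450.
Moment sums: Σt·v = 790, Σt^2·v = 5712.
XᵀX·[m, c]ᵀ = Xᵀv becomes [[94, 594]; [594, 4450]]·[m, c]ᵀ = [790, 5712]ᵀ.
Determinant 94·4450 − 594² = 65464.
m = (790·4450 − 594·5712)/65464 = 30643/16366; c = (94·5712 − 594·790)/65464 = 16917/16366.

m = 1.87, c = 1.03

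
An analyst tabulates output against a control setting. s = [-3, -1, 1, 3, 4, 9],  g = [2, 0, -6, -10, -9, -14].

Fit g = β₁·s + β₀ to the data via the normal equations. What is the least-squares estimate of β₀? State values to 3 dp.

β₀ = -3.146

Sums needed: Σs·s = 117, Σs = 13, Σ1 = 6.
Moment sums: Σs·g = -204, Σg = -37.
AᵀA·[β₁, β₀]ᵀ = Aᵀg becomes [[117, 13]; [13, 6]]·[β₁, β₀]ᵀ = [-204, -37]ᵀ.
det = 117·6 − 13² = 533.
β₁ = ((-204)·6 − 13·(-37))/533 = -743/533; β₀ = (117·(-37) − 13·(-204))/533 = -129/41.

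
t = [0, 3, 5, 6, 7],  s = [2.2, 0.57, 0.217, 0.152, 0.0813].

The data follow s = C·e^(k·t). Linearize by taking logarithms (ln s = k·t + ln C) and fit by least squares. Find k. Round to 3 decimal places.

k = -0.464

Taking logs, ln s = k·t + ln C, so regress ln s on t.
Σt = 21.0000, Σ(t)² = 119.0000, Σln s = -5.6950, Σt·ln s = -38.1962.
Equations: 119.0000·k + 21.0000·ln C = -38.1962;  21.0000·k + 5·ln C = -5.6950.
Δ = 119.0000·5 − (21.0000)² = 154.0000; k = (-38.1962·5 − 21.0000·-5.6950)/154.0000 = -0.46354, ln C = (119.0000·-5.6950 − 21.0000·-38.1962)/154.0000 = 0.80788.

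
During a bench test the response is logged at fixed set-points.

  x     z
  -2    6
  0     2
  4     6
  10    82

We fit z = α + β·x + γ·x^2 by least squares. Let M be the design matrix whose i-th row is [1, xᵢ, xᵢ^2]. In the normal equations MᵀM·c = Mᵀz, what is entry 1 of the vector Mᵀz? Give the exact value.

96

Entry 1 ↔ basis 1, so (Mᵀz)_{1} = Σᵢ zᵢ = (1)·(6) + (1)·(2) + (1)·(6) + (1)·(82) = 96.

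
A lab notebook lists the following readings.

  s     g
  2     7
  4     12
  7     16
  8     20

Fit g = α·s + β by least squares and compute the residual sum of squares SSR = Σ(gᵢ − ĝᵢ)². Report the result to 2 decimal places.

From the data, Σs·s = 133, Σs = 21, Σ1 = 4.
Moment sums: Σs·g = 334, Σg = 55.
MᵀM·[α, β]ᵀ = Mᵀg becomes [[133, 21]; [21, 4]]·[α, β]ᵀ = [334, 55]ᵀ.
det = 133·4 − 21² = 91.
α = (334·4 − 21·55)/91 = 181/91; β = (133·55 − 21·334)/91 = 43/13.
Residuals: -2/7, 67/91, -16/13, 71/91; SSR = 250/91.

SSR = 2.75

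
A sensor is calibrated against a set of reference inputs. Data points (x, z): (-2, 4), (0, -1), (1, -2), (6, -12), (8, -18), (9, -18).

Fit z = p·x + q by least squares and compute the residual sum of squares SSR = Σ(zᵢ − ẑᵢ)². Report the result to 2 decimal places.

SSR = 3.26

The normal system AᵀA·[p, q]ᵀ = Aᵀz is [[186, 22]; [22, 6]]·[p, q]ᵀ = [-388, -47]ᵀ.
Δ = 186·6 − 22² = 632.
p = ((-388)·6 − 22·(-47))/632 = -647/316; q = (186·(-47) − 22·(-388))/632 = -103/316.
Residuals: 73/316, -213/316, 59/158, 193/316, -409/316, 119/158; SSR = 1031/316.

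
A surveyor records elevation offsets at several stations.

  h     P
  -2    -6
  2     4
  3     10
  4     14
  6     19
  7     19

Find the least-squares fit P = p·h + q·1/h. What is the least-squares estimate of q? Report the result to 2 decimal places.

q = -0.56

With design matrix A, AᵀA = [[118, 6]; [6, 5093/7056]] and AᵀP = [353, 124/7]ᵀ.
Eliminating q: (5093/7056)·(row 1) − 6·(row 2) gives (173479/3528)·p = (5093/7056)·353 − 6·(124/7) = 1047877/7056, so p = 1047877/346958.
Then q = ((124/7) − 6·(1047877/346958))/(5093/7056) = -97776/173479.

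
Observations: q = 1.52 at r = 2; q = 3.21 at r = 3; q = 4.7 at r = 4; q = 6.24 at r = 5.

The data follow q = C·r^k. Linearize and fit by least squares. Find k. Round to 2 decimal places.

k = 1.54

Let Y = ln q. Fitting Y = k·ln r + ln C by least squares:
Σln r = 4.7875, Σ(ln r)² = 6.1995, Σln q = 4.9635, Σln r·ln q = 6.6637.
Equations: 6.1995·k + 4.7875·ln C = 6.6637;  4.7875·k + 4·ln C = 4.9635.
Slope k = (n·Σln r·ln q − Σln r·Σln q)/(n·Σ(ln r)² − (Σln r)²) = (4·6.6637 − 4.7875·4.9635)/1.8779 = 1.54004; ln C = (Σln q − k·Σln r)/n = -0.60235.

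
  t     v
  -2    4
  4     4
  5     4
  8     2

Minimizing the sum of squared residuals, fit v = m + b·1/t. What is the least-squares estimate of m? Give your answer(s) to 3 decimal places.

m = 3.511

Sums needed: Σ1 = 4, Σ1/t = 3/40, Σ1/t·1/t = 589/1600.
Right-hand side: Σv = 14, Σ1/t·v = 1/20.
MᵀM·[m, b]ᵀ = Mᵀv becomes [[4, 3/40]; [3/40, 589/1600]]·[m, b]ᵀ = [14, 1/20]ᵀ.
Eliminating b: (589/1600)·(row 1) − (3/40)·(row 2) gives (2347/1600)·m = (589/1600)·14 − (3/40)·(1/20) = 103/20, so m = 8240/2347.
Then b = ((1/20) − (3/40)·(8240/2347))/(589/1600) = -1360/2347.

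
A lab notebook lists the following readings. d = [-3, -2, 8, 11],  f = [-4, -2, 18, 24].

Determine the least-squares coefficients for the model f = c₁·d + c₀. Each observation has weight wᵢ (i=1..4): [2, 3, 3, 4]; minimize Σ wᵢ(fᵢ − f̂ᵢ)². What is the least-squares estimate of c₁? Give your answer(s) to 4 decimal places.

XᵀWX·[c₁, c₀]ᵀ = XᵀWf reads: 706·c₁ + 56·c₀ = 1524;  56·c₁ + 12·c₀ = 136.
(Σwᵢ·d·d = 706, Σwᵢ·d = 56, Σwᵢ·1 = 12, Σwᵢ·d·f = 1524, Σwᵢ·f = 136.)
Determinant 706·12 − 56² = 5336.
c₁ = (1524·12 − 56·136)/5336 = 2; c₀ = (706·136 − 56·1524)/5336 = 2.

c₁ = 2.0000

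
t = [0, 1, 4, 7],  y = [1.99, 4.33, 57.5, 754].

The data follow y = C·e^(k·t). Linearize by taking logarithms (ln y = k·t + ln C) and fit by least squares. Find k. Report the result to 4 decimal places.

Let Y = ln y. Fitting Y = k·t + ln C by least squares:
Σt = 12.0000, Σ(t)² = 66.0000, Σln y = 12.8309, Σt·ln y = 64.0505.
Equations: 66.0000·k + 12.0000·ln C = 64.0505;  12.0000·k + 4·ln C = 12.8309.
Δ = 66.0000·4 − (12.0000)² = 120.0000; k = (64.0505·4 − 12.0000·12.8309)/120.0000 = 0.85193, ln C = (66.0000·12.8309 − 12.0000·64.0505)/120.0000 = 0.65194.

k = 0.8519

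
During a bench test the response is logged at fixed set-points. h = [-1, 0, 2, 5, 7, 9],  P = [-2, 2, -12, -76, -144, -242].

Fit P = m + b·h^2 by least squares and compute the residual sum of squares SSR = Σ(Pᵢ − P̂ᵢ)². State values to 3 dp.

SSR = 9.637

The normal system XᵀX·[m, b]ᵀ = XᵀP is [[6, 160]; [160, 9604]]·[m, b]ᵀ = [-474, -28608]ᵀ.
Eliminating b: 9604·(row 1) − 160·(row 2) gives 32024·m = 9604·(-474) − 160·(-28608) = 24984, so m = 3123/4003.
Then b = ((-28608) − 160·(3123/4003))/9604 = -11976/4003.
Residuals: 847/4003, 4883/4003, -3255/4003, -7951/4003, 7269/4003, -1793/4003; SSR = 38578/4003.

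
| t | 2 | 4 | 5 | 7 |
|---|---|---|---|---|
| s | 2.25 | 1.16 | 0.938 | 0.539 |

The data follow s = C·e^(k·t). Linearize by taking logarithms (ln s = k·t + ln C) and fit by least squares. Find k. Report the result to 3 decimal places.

Taking logs, ln s = k·t + ln C, so regress ln s on t.
Σt = 18.0000, Σ(t)² = 94.0000, Σln s = 0.2773, Σt·ln s = -2.4308.
Equations: 94.0000·k + 18.0000·ln C = -2.4308;  18.0000·k + 4·ln C = 0.2773.
Slope k = (n·Σt·ln s − Σt·Σln s)/(n·Σ(t)² − (Σt)²) = (4·-2.4308 − 18.0000·0.2773)/52.0000 = -0.28297; ln C = (Σln s − k·Σt)/n = 1.34270.

k = -0.283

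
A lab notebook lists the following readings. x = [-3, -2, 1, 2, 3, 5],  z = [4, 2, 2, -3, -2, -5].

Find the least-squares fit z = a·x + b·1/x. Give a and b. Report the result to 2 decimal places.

a = -1.24, b = 2.23

Compute the Gram sums: Σx·x = 52, Σx·1/x = 6, Σ1/x·1/x = 793/450.
Moment sums: Σx·z = -51, Σ1/x·z = -7/2.
Normal equations: [[52, 6]; [6, 793/450]]·[a, b]ᵀ = [-51, -7/2]ᵀ.
Determinant 52·(793/450) − 6² = 12518/225.
a = ((-51)·(793/450) − 6·(-7/2))/(12518/225) = -30993/25036; b = (52·(-7/2) − 6·(-51))/(12518/225) = 13950/6259.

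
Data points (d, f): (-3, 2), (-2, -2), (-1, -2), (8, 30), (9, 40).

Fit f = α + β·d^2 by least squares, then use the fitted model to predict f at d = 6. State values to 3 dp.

Forming XᵀX = [[5, 159]; [159, 10755]] and Xᵀf = [68, 5168]ᵀ gives XᵀX·[α, β]ᵀ = Xᵀf.
Δ = 5·10755 − 159² = 28494.
α = (68·10755 − 159·5168)/28494 = -15062/4749; β = (5·5168 − 159·68)/28494 = 7514/14247.
At d = 6: f̂ = (-15062/4749)·(1) + (7514/14247)·(36) = 75106/4749.

f̂ = 15.815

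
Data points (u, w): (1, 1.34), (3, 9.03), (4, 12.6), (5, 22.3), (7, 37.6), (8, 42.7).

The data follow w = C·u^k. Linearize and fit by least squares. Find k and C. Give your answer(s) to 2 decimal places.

k = 1.69, C = 1.35

With ln wᵢ as the transformed response and ln uᵢ as the regressor:
Σln u = 8.1197, Σ(ln u)² = 13.8297, Σln w = 15.5127, Σln u·ln w = 25.7911.
Normal system: [[13.8297, 8.1197]; [8.1197, 6]]·[k, ln C]ᵀ = [25.7911, 15.5127]ᵀ.
Slope k = (n·Σln u·ln w − Σln u·Σln w)/(n·Σ(ln u)² − (Σln u)²) = (6·25.7911 − 8.1197·15.5127)/17.0487 = 1.68858; ln C = (Σln w − k·Σln u)/n = 0.30032, so C = exp(0.30032) = 1.35029.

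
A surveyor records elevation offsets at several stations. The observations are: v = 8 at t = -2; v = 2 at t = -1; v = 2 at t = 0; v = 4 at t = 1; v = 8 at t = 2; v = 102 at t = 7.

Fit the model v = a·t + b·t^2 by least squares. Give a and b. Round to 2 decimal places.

a = 0.20, b = 2.05

Normal-equation sums: Σt·t = 59, Σt·t^2 = 343, Σt^2·t^2 = 2435.
And Σt·v = 716, Σt^2·v = 5068.
Δ = 59·2435 − 343² = 26016.
a = (716·2435 − 343·5068)/26016 = 107/542; b = (59·5068 − 343·716)/26016 = 1113/542.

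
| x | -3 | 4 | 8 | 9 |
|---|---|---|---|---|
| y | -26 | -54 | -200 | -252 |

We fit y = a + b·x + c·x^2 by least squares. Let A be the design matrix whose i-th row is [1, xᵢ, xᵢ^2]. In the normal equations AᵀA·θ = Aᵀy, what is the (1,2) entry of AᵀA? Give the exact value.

Row 1 ↔ basis 1, column 2 ↔ basis x, so (AᵀA)_{1,2} = Σᵢ x = (1)·(-3) + (1)·(4) + (1)·(8) + (1)·(9) = 18.

18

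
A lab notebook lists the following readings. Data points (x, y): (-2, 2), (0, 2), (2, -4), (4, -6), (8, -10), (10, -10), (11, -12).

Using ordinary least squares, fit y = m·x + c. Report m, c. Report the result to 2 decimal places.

Compute the Gram sums: Σx·x = 309, Σx = 33, Σ1 = 7.
Moment sums: Σx·y = -348, Σy = -38.
So AᵀA·[m, c]ᵀ = Aᵀy: [[309, 33]; [33, 7]]·[m, c]ᵀ = [-348, -38]ᵀ.
Δ = 309·7 − 33² = 1074.
m = ((-348)·7 − 33·(-38))/1074 = -197/179; c = (309·(-38) − 33·(-348))/1074 = -43/179.

m = -1.10, c = -0.24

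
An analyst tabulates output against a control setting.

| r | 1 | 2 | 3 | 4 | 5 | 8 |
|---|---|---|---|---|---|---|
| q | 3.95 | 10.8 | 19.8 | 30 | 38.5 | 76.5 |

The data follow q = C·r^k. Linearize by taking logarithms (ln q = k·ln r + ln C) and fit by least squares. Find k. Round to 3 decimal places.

Linearized form: ln q = k·ln r + ln C. From the 6 transformed points,
AᵀA = [[10.5236, 6.8669]; [6.8669, 6]], rhs = [24.5392, 18.1281]ᵀ  (here Σln r = 6.8669, Σ(ln r)² = 10.5236, Σln q = 18.1281, Σln r·ln q = 24.5392).
Solving (det = 15.9867): k = 1.42311, ln C = 1.39262.

k = 1.423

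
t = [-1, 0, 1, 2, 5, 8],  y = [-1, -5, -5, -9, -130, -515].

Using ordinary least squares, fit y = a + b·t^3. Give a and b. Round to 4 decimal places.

The normal equations are: 6·a + 645·b = -665;  645·a + 277835·b = -280006.
(Σ1 = 6, Σt^3 = 645, Σt^3·t^3 = 277835, Σy = -665, Σt^3·y = -280006.)
Eliminating b: 277835·(row 1) − 645·(row 2) gives 1250985·a = 277835·(-665) − 645·(-280006) = -4156405, so a = -831281/250197.
Then b = ((-280006) − 645·(-831281/250197))/277835 = -417037/416995.

a = -3.3225, b = -1.0001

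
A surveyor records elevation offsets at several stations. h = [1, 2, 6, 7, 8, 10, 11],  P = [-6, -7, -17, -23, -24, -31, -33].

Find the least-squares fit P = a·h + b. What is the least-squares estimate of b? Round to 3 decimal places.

Normal-equation sums: Σh·h = 375, Σh = 45, Σ1 = 7.
Moment sums: Σh·P = -1148, ΣP = -141.
Normal equations: [[375, 45]; [45, 7]]·[a, b]ᵀ = [-1148, -141]ᵀ.
Eliminating b: 7·(row 1) − 45·(row 2) gives 600·a = 7·(-1148) − 45·(-141) = -1691, so a = -1691/600.
Then b = ((-141) − 45·(-1691/600))/7 = -81/40.

b = -2.025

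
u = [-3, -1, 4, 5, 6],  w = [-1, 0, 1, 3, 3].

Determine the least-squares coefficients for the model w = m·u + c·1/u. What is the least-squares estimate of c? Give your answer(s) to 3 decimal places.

c = -0.645

With design matrix M, MᵀM = [[87, 5]; [5, 4469/3600]] and Mᵀw = [40, 101/60]ᵀ.
Δ = 87·(4469/3600) − 5² = 99601/1200.
m = (40·(4469/3600) − 5·(101/60))/(99601/1200) = 148460/298803; c = (87·(101/60) − 5·40)/(99601/1200) = -64260/99601.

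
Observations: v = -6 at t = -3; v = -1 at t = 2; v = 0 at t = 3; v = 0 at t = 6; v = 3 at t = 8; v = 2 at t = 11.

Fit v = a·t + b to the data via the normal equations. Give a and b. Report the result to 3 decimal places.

a = 0.584, b = -2.963

From the data, Σt·t = 243, Σt = 27, Σ1 = 6.
Moment sums: Σt·v = 62, Σv = -2.
MᵀM·[a, b]ᵀ = Mᵀv becomes [[243, 27]; [27, 6]]·[a, b]ᵀ = [62, -2]ᵀ.
Eliminating b: 6·(row 1) − 27·(row 2) gives 729·a = 6·62 − 27·(-2) = 426, so a = 142/243.
Then b = ((-2) − 27·(142/243))/6 = -80/27.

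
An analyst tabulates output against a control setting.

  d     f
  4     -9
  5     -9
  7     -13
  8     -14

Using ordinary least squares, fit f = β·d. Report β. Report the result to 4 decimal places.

Normal-equation sums: Σd·d = 154.
For Mᵀf: Σd·f = -284.
So MᵀM·[β]ᵀ = Mᵀf: [[154]]·[β]ᵀ = [-284]ᵀ.
β = (-284)/154 = -1.84416.

β = -1.8442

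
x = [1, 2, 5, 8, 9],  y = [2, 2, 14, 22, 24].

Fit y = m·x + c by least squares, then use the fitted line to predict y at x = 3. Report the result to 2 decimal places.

MᵀM·[m, c]ᵀ = Mᵀy reads: 175·m + 25·c = 468;  25·m + 5·c = 64.
Determinant 175·5 − 25² = 250.
m = (468·5 − 25·64)/250 = 74/25; c = (175·64 − 25·468)/250 = -2.
At x = 3: ŷ = (74/25)·(3) + (-2)·(1) = 172/25.

ŷ = 6.88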